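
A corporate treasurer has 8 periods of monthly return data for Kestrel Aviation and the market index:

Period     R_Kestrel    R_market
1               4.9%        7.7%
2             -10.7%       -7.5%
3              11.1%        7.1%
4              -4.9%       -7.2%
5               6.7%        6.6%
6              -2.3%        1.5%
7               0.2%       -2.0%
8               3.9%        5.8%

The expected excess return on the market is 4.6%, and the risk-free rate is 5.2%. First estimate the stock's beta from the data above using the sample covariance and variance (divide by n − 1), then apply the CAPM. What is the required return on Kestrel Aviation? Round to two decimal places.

9.78%

Mean R_i = (4.9 − 10.7 + 11.1 − 4.9 + 6.7 − 2.3 + 0.2 + 3.9) / 8 = 1.1125%
Mean R_m = (7.7 − 7.5 + 7.1 − 7.2 + 6.6 + 1.5 − 2.0 + 5.8) / 8 = 1.5000%
Σ(R_i − R̄_i)(R_m − R̄_m) = 281.7100  ⇒  Cov = 281.7100 / 7 = 40.2443
Σ(R_m − R̄_m)² = 283.2400  ⇒  Var(R_m) = 283.2400 / 7 = 40.4629
β = Cov / Var(R_m) = 40.2443 / 40.4629 = 0.9946
E(R) = R_f + β × MRP = 5.2% + 0.9946 × 4.6% = 9.78%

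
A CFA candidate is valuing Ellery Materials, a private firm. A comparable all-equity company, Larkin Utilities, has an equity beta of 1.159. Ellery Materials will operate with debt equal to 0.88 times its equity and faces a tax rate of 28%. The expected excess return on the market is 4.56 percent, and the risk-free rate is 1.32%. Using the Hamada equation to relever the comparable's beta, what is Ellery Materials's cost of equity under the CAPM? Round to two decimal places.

9.95%

β_L = β_U × [1 + (1 − t)(D/E)] = 1.159 × [1 + (1 − 0.28) × 0.88]
    = 1.159 × [1 + 0.72 × 0.88] = 1.159 × 1.6336 = 1.8933
E(R) = R_f + β_L × MRP = 1.32% + 1.8933 × 4.56% = 9.95%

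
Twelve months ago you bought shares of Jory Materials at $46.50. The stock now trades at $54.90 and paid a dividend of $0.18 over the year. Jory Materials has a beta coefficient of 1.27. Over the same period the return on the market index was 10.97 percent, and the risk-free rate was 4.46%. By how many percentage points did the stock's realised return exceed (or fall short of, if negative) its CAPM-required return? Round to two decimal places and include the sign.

Realised HPR = (P1 + D1 − P0) / P0 = (54.90 + 0.18 − 46.50) / 46.50 = 8.58 / 46.50 = 18.4516%
MRP = 10.97% − 4.46% = 6.51%
CAPM required = R_f + β·MRP = 4.46% + 1.27 × 6.51% = 12.7277%
α = realised − required = 18.4516% − 12.7277% = +5.72%

+5.72%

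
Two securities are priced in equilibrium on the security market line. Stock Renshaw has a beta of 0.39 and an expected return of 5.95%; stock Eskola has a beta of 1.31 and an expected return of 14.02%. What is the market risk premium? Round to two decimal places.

Both satisfy E(R) = R_f + β·MRP, so the slope of the SML is
MRP = (14.02% − 5.95%) / (1.31 − 0.39) = 8.07% / 0.92 = 8.7717%

8.77%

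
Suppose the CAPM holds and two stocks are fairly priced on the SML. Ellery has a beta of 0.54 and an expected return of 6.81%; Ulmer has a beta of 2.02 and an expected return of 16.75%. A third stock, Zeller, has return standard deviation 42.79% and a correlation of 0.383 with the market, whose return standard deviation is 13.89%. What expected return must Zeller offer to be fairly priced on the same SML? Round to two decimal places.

11.11%

MRP = (16.75% − 6.81%) / (2.02 − 0.54) = 6.7162%
R_f = 6.81% − 0.54 × 6.7162% = 3.1833%
β_Zeller = ρ·σ_i/σ_m = 0.383 × 42.79 / 13.89 = 1.1799
E(R_Zeller) = R_f + β × MRP = 3.1833% + 1.1799 × 6.7162% = 11.11%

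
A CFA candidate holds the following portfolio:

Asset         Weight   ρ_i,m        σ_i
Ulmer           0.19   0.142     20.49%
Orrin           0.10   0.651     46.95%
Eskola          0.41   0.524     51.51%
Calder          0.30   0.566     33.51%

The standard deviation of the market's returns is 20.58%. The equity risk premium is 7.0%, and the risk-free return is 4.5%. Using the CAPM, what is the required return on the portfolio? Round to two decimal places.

11.43%

β_Ulmer = 0.142 × 20.49% / 20.58% = 0.1414
β_Orrin = 0.651 × 46.95% / 20.58% = 1.4852
β_Eskola = 0.524 × 51.51% / 20.58% = 1.3115
β_Calder = 0.566 × 33.51% / 20.58% = 0.9216
β_P = Σ w_i β_i = 0.19×0.1414 + 0.10×1.4852 + 0.41×1.3115 + 0.30×0.9216 = 0.9896
E(R_P) = R_f + β_P × MRP = 4.5% + 0.9896 × 7.0% = 11.43%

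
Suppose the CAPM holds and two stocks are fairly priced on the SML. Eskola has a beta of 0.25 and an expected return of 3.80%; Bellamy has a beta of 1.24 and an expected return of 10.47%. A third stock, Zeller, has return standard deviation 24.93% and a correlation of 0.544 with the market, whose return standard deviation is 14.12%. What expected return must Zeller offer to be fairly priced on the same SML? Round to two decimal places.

8.59%

MRP = (10.47% − 3.80%) / (1.24 − 0.25) = 6.7374%
R_f = 3.80% − 0.25 × 6.7374% = 2.1157%
β_Zeller = ρ·σ_i/σ_m = 0.544 × 24.93 / 14.12 = 0.9605
E(R_Zeller) = R_f + β × MRP = 2.1157% + 0.9605 × 6.7374% = 8.59%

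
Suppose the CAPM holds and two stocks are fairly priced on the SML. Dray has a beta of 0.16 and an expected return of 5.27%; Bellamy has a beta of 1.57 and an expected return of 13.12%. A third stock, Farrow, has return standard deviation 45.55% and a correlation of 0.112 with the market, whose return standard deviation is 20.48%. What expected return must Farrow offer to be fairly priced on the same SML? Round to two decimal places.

5.77%

MRP = (13.12% − 5.27%) / (1.57 − 0.16) = 5.5674%
R_f = 5.27% − 0.16 × 5.5674% = 4.3792%
β_Farrow = ρ·σ_i/σ_m = 0.112 × 45.55 / 20.48 = 0.2491
E(R_Farrow) = R_f + β × MRP = 4.3792% + 0.2491 × 5.5674% = 5.77%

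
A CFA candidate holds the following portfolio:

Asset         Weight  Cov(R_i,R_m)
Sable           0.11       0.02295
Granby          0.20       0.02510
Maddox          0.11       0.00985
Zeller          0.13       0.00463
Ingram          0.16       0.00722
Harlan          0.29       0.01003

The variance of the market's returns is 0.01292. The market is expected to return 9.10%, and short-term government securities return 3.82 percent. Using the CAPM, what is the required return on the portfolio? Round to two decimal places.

β_Sable = 0.02295 / 0.01292 = 1.7763
β_Granby = 0.02510 / 0.01292 = 1.9427
β_Maddox = 0.00985 / 0.01292 = 0.7624
β_Zeller = 0.00463 / 0.01292 = 0.3584
β_Ingram = 0.00722 / 0.01292 = 0.5588
β_Harlan = 0.01003 / 0.01292 = 0.7763
β_P = Σ w_i β_i = 0.11×1.7763 + 0.20×1.9427 + 0.11×0.7624 + 0.13×0.3584 + 0.16×0.5588 + 0.29×0.7763 = 1.0289
MRP = 9.10% − 3.82% = 5.28%
E(R_P) = R_f + β_P × MRP = 3.82% + 1.0289 × 5.28% = 9.25%

9.25%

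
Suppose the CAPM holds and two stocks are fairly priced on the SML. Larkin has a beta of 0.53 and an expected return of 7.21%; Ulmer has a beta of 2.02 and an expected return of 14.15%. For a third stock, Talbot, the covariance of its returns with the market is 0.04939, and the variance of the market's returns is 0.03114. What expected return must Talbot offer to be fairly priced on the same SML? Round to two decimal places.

MRP = (14.15% − 7.21%) / (2.02 − 0.53) = 4.6577%
R_f = 7.21% − 0.53 × 4.6577% = 4.7414%
β_Talbot = Cov / Var(R_m) = 0.04939 / 0.03114 = 1.5861
E(R_Talbot) = R_f + β × MRP = 4.7414% + 1.5861 × 4.6577% = 12.13%

12.13%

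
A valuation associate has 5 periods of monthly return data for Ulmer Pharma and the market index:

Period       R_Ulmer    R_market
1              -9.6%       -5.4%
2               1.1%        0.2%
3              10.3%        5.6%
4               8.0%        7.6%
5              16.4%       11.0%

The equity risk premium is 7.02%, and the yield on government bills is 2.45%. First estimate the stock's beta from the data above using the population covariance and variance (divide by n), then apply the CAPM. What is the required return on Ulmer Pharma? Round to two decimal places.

Mean R_i = (-9.6 + 1.1 + 10.3 + 8.0 + 16.4) / 5 = 5.2400%
Mean R_m = (-5.4 + 0.2 + 5.6 + 7.6 + 11.0) / 5 = 3.8000%
Σ(R_i − R̄_i)(R_m − R̄_m) = 251.3800  ⇒  Cov = 251.3800 / 5 = 50.2760
Σ(R_m − R̄_m)² = 167.1200  ⇒  Var(R_m) = 167.1200 / 5 = 33.4240
β = Cov / Var(R_m) = 50.2760 / 33.4240 = 1.5042
E(R) = R_f + β × MRP = 2.45% + 1.5042 × 7.02% = 13.01%

13.01%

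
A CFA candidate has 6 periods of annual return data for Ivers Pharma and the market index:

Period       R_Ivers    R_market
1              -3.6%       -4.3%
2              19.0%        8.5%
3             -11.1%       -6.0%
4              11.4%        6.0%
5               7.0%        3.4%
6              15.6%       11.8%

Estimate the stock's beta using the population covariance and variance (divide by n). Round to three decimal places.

Mean R_i = (-3.6 + 19.0 − 11.1 + 11.4 + 7.0 + 15.6) / 6 = 6.3833%
Mean R_m = (-4.3 + 8.5 − 6.0 + 6.0 + 3.4 + 11.8) / 6 = 3.2333%
Σ(R_i − R̄_i)(R_m − R̄_m) = 396.0233  ⇒  Cov = 396.0233 / 6 = 66.0039
Σ(R_m − R̄_m)² = 250.8133  ⇒  Var(R_m) = 250.8133 / 6 = 41.8022
β = Cov / Var(R_m) = 66.0039 / 41.8022 = 1.5790

1.579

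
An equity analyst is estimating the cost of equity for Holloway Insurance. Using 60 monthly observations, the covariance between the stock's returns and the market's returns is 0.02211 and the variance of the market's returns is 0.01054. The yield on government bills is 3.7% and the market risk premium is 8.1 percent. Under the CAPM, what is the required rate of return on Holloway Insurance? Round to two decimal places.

β = Cov(R_i, R_m) / Var(R_m) = 0.02211 / 0.01054 = 2.0977
E(R) = R_f + β × MRP = 3.7% + 2.0977 × 8.1% = 20.69%

20.69%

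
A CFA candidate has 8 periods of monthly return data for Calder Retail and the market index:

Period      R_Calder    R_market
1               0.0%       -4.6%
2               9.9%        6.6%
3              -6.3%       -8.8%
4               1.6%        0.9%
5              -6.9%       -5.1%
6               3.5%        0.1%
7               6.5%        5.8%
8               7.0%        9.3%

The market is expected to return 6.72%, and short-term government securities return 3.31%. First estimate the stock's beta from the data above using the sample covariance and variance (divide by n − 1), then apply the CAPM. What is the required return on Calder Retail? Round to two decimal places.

6.31%

Mean R_i = (0.0 + 9.9 − 6.3 + 1.6 − 6.9 + 3.5 + 6.5 + 7.0) / 8 = 1.9125%
Mean R_m = (-4.6 + 6.6 − 8.8 + 0.9 − 5.1 + 0.1 + 5.8 + 9.3) / 8 = 0.5250%
Σ(R_i − R̄_i)(R_m − R̄_m) = 252.5275  ⇒  Cov = 252.5275 / 7 = 36.0754
Σ(R_m − R̄_m)² = 286.9150  ⇒  Var(R_m) = 286.9150 / 7 = 40.9879
β = Cov / Var(R_m) = 36.0754 / 40.9879 = 0.8801
MRP = 6.72% − 3.31% = 3.41%
E(R) = R_f + β × MRP = 3.31% + 0.8801 × 3.41% = 6.31%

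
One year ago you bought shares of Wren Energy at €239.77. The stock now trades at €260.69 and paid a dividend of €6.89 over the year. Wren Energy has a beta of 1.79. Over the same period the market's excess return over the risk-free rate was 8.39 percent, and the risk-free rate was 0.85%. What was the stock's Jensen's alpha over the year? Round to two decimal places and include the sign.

-4.27%

Realised HPR = (P1 + D1 − P0) / P0 = (260.69 + 6.89 − 239.77) / 239.77 = 27.81 / 239.77 = 11.5986%
CAPM required = R_f + β·MRP = 0.85% + 1.79 × 8.39% = 15.8681%
α = realised − required = 11.5986% − 15.8681% = -4.27%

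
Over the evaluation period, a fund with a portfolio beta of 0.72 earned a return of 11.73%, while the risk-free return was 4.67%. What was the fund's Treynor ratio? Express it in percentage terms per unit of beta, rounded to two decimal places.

Treynor = (R_P − R_f) / β_P = (11.73% − 4.67%) / 0.7200 = 7.06% / 0.7200 = 9.81%

9.81%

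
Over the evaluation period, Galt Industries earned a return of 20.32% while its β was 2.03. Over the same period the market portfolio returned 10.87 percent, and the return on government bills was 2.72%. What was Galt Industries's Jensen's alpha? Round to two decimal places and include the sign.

Market excess return = 10.87% − 2.72% = 8.15%
CAPM benchmark = R_f + β(R_m − R_f) = 2.72% + 2.03 × 8.15% = 19.2645%
α = actual − benchmark = 20.32% − 19.2645% = +1.06%

+1.06%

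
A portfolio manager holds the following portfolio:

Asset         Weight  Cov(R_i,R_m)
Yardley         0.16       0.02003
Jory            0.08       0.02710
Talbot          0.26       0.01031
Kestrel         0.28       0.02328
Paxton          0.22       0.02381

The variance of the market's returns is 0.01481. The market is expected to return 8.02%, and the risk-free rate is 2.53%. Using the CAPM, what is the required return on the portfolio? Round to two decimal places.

β_Yardley = 0.02003 / 0.01481 = 1.3525
β_Jory = 0.02710 / 0.01481 = 1.8298
β_Talbot = 0.01031 / 0.01481 = 0.6962
β_Kestrel = 0.02328 / 0.01481 = 1.5719
β_Paxton = 0.02381 / 0.01481 = 1.6077
β_P = Σ w_i β_i = 0.16×1.3525 + 0.08×1.8298 + 0.26×0.6962 + 0.28×1.5719 + 0.22×1.6077 = 1.3376
MRP = 8.02% − 2.53% = 5.49%
E(R_P) = R_f + β_P × MRP = 2.53% + 1.3376 × 5.49% = 9.87%

9.87%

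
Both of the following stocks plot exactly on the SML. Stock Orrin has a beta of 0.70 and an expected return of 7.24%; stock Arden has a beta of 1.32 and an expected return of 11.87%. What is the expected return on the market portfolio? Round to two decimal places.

9.48%

Both satisfy E(R) = R_f + β·MRP, so the slope of the SML is
MRP = (11.87% − 7.24%) / (1.32 − 0.70) = 4.63% / 0.62 = 7.4677%
R_f = E(R_Orrin) − β_Orrin·MRP = 7.24% − 0.70 × 7.4677% = 2.0126%
E(R_m) = R_f + MRP = 2.0126% + 7.4677% = 9.48%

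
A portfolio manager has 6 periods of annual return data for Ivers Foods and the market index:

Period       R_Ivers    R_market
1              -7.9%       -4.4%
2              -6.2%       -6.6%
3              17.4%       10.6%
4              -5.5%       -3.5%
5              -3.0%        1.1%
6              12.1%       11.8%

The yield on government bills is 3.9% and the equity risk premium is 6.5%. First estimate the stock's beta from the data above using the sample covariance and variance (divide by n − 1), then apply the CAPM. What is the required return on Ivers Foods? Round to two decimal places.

12.34%

Mean R_i = (-7.9 − 6.2 + 17.4 − 5.5 − 3.0 + 12.1) / 6 = 1.1500%
Mean R_m = (-4.4 − 6.6 + 10.6 − 3.5 + 1.1 + 11.8) / 6 = 1.5000%
Σ(R_i − R̄_i)(R_m − R̄_m) = 408.5000  ⇒  Cov = 408.5000 / 5 = 81.7000
Σ(R_m − R̄_m)² = 314.4800  ⇒  Var(R_m) = 314.4800 / 5 = 62.8960
β = Cov / Var(R_m) = 81.7000 / 62.8960 = 1.2990
E(R) = R_f + β × MRP = 3.9% + 1.2990 × 6.5% = 12.34%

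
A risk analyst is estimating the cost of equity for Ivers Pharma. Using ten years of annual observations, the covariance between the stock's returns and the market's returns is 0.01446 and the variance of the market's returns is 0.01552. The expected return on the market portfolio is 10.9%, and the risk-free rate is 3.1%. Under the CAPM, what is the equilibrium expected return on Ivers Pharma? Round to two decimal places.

β = Cov(R_i, R_m) / Var(R_m) = 0.01446 / 0.01552 = 0.9317
MRP = 10.9% − 3.1% = 7.80%
E(R) = R_f + β × MRP = 3.1% + 0.9317 × 7.8% = 10.37%

10.37%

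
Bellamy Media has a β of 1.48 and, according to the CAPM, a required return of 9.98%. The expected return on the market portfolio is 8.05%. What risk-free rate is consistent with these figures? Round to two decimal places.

4.03%

E(R) = R_f + β(E(R_m) − R_f) = R_f(1 − β) + β·E(R_m)
9.98% = R_f × (1 − 1.48) + 1.48 × 8.05%
9.98% = R_f × -0.48 + 11.9140%
R_f = (9.98% − 11.9140%) / -0.48 = 4.03%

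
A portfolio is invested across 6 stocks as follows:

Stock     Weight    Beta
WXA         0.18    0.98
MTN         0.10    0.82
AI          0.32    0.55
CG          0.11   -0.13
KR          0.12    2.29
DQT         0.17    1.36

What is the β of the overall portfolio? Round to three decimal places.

0.926

β_P = Σ w_i β_i = 0.18×0.98 + 0.10×0.82 + 0.32×0.55 + 0.11×-0.13 + 0.12×2.29 + 0.17×1.36 = 0.9261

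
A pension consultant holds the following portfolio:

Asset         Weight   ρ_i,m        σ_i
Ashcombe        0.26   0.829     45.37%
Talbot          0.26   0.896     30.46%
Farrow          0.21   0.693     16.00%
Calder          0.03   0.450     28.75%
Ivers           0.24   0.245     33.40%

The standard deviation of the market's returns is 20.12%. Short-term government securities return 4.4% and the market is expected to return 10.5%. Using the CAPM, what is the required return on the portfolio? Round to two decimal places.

10.94%

β_Ashcombe = 0.829 × 45.37% / 20.12% = 1.8694
β_Talbot = 0.896 × 30.46% / 20.12% = 1.3565
β_Farrow = 0.693 × 16.00% / 20.12% = 0.5511
β_Calder = 0.450 × 28.75% / 20.12% = 0.6430
β_Ivers = 0.245 × 33.40% / 20.12% = 0.4067
β_P = Σ w_i β_i = 0.26×1.8694 + 0.26×1.3565 + 0.21×0.5511 + 0.03×0.6430 + 0.24×0.4067 = 1.0714
MRP = 10.5% − 4.4% = 6.10%
E(R_P) = R_f + β_P × MRP = 4.4% + 1.0714 × 6.1% = 10.94%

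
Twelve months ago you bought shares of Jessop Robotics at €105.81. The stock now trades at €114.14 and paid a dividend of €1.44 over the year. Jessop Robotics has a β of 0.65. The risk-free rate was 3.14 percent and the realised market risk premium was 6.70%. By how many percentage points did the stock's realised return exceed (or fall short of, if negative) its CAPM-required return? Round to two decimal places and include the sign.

Realised HPR = (P1 + D1 − P0) / P0 = (114.14 + 1.44 − 105.81) / 105.81 = 9.77 / 105.81 = 9.2335%
CAPM required = R_f + β·MRP = 3.14% + 0.65 × 6.70% = 7.4950%
α = realised − required = 9.2335% − 7.4950% = +1.74%

+1.74%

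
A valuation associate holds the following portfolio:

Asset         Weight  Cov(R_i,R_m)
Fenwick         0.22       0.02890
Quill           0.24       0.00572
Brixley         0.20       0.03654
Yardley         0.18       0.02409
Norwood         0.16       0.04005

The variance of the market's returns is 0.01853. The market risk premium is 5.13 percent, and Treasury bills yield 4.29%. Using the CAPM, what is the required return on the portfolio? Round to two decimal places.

β_Fenwick = 0.02890 / 0.01853 = 1.5596
β_Quill = 0.00572 / 0.01853 = 0.3087
β_Brixley = 0.03654 / 0.01853 = 1.9719
β_Yardley = 0.02409 / 0.01853 = 1.3001
β_Norwood = 0.04005 / 0.01853 = 2.1614
β_P = Σ w_i β_i = 0.22×1.5596 + 0.24×0.3087 + 0.20×1.9719 + 0.18×1.3001 + 0.16×2.1614 = 1.3914
E(R_P) = R_f + β_P × MRP = 4.29% + 1.3914 × 5.13% = 11.43%

11.43%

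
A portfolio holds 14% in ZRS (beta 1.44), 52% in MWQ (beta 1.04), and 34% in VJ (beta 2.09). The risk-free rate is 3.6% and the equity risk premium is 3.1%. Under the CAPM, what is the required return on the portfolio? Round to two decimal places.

8.10%

β_P = Σ w_i β_i = 0.14×1.44 + 0.52×1.04 + 0.34×2.09 = 1.4530
E(R_P) = R_f + β_P × MRP = 3.6% + 1.4530 × 3.1% = 8.10%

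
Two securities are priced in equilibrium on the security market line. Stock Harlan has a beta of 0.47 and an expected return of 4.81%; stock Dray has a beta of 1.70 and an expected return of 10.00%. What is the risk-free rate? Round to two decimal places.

2.83%

Both satisfy E(R) = R_f + β·MRP, so the slope of the SML is
MRP = (10.00% − 4.81%) / (1.70 − 0.47) = 5.19% / 1.23 = 4.2195%
R_f = E(R_Harlan) − β_Harlan·MRP = 4.81% − 0.47 × 4.2195% = 2.8268%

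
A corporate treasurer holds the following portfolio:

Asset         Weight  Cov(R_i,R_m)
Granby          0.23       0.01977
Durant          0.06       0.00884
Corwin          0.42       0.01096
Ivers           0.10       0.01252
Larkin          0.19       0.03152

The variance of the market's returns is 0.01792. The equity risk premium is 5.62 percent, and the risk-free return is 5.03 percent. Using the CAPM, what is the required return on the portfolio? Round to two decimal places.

10.34%

β_Granby = 0.01977 / 0.01792 = 1.1032
β_Durant = 0.00884 / 0.01792 = 0.4933
β_Corwin = 0.01096 / 0.01792 = 0.6116
β_Ivers = 0.01252 / 0.01792 = 0.6987
β_Larkin = 0.03152 / 0.01792 = 1.7589
β_P = Σ w_i β_i = 0.23×1.1032 + 0.06×0.4933 + 0.42×0.6116 + 0.10×0.6987 + 0.19×1.7589 = 0.9443
E(R_P) = R_f + β_P × MRP = 5.03% + 0.9443 × 5.62% = 10.34%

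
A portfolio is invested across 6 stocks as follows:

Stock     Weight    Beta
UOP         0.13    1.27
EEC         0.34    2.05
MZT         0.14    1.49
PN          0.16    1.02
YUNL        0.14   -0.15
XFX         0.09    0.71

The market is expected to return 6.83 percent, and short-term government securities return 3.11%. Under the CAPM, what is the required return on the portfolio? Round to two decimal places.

7.86%

β_P = Σ w_i β_i = 0.13×1.27 + 0.34×2.05 + 0.14×1.49 + 0.16×1.02 + 0.14×-0.15 + 0.09×0.71 = 1.2768
MRP = 6.83% − 3.11% = 3.72%
E(R_P) = R_f + β_P × MRP = 3.11% + 1.2768 × 3.72% = 7.86%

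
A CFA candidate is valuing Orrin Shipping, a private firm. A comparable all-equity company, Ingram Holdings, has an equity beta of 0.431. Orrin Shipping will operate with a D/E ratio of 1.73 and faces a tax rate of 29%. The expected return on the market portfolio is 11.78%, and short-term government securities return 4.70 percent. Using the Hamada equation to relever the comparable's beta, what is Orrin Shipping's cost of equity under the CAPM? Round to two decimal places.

11.50%

β_L = β_U × [1 + (1 − t)(D/E)] = 0.431 × [1 + (1 − 0.29) × 1.73]
    = 0.431 × [1 + 0.71 × 1.73] = 0.431 × 2.2283 = 0.9604
MRP = 11.78% − 4.70% = 7.08%
E(R) = R_f + β_L × MRP = 4.70% + 0.9604 × 7.08% = 11.50%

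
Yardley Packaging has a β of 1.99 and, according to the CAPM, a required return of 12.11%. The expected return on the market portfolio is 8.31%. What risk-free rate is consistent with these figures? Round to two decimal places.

E(R) = R_f + β(E(R_m) − R_f) = R_f(1 − β) + β·E(R_m)
12.11% = R_f × (1 − 1.99) + 1.99 × 8.31%
12.11% = R_f × -0.99 + 16.5369%
R_f = (12.11% − 16.5369%) / -0.99 = 4.47%

4.47%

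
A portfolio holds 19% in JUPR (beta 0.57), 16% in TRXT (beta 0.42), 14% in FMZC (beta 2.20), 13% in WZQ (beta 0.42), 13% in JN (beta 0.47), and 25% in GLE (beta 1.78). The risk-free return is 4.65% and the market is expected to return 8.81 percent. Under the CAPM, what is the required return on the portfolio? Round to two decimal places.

8.99%

β_P = Σ w_i β_i = 0.19×0.57 + 0.16×0.42 + 0.14×2.20 + 0.13×0.42 + 0.13×0.47 + 0.25×1.78 = 1.0442
MRP = 8.81% − 4.65% = 4.16%
E(R_P) = R_f + β_P × MRP = 4.65% + 1.0442 × 4.16% = 8.99%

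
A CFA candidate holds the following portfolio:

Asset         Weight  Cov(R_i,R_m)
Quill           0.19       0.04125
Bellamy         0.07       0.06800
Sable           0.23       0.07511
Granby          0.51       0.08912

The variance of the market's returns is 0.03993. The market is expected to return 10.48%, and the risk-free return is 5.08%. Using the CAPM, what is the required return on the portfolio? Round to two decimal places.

β_Quill = 0.04125 / 0.03993 = 1.0331
β_Bellamy = 0.06800 / 0.03993 = 1.7030
β_Sable = 0.07511 / 0.03993 = 1.8810
β_Granby = 0.08912 / 0.03993 = 2.2319
β_P = Σ w_i β_i = 0.19×1.0331 + 0.07×1.7030 + 0.23×1.8810 + 0.51×2.2319 = 1.8864
MRP = 10.48% − 5.08% = 5.40%
E(R_P) = R_f + β_P × MRP = 5.08% + 1.8864 × 5.40% = 15.27%

15.27%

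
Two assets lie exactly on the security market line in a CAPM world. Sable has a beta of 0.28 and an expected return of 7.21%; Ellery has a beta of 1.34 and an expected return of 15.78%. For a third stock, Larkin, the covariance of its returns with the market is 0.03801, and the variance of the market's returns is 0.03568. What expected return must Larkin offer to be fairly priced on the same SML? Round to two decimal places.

13.56%

MRP = (15.78% − 7.21%) / (1.34 − 0.28) = 8.0849%
R_f = 7.21% − 0.28 × 8.0849% = 4.9462%
β_Larkin = Cov / Var(R_m) = 0.03801 / 0.03568 = 1.0653
E(R_Larkin) = R_f + β × MRP = 4.9462% + 1.0653 × 8.0849% = 13.56%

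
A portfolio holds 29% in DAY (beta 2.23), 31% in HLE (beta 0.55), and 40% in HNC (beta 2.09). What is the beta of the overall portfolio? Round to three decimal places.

β_P = Σ w_i β_i = 0.29×2.23 + 0.31×0.55 + 0.40×2.09 = 1.6532

1.653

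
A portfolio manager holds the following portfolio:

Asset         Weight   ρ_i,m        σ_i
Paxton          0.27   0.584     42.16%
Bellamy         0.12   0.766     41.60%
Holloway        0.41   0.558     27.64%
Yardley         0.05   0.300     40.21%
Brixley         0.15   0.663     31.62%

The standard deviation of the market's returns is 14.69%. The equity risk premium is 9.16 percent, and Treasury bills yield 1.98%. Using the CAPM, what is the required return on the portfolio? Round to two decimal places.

β_Paxton = 0.584 × 42.16% / 14.69% = 1.6761
β_Bellamy = 0.766 × 41.60% / 14.69% = 2.1692
β_Holloway = 0.558 × 27.64% / 14.69% = 1.0499
β_Yardley = 0.300 × 40.21% / 14.69% = 0.8212
β_Brixley = 0.663 × 31.62% / 14.69% = 1.4271
β_P = Σ w_i β_i = 0.27×1.6761 + 0.12×2.1692 + 0.41×1.0499 + 0.05×0.8212 + 0.15×1.4271 = 1.3984
E(R_P) = R_f + β_P × MRP = 1.98% + 1.3984 × 9.16% = 14.79%

14.79%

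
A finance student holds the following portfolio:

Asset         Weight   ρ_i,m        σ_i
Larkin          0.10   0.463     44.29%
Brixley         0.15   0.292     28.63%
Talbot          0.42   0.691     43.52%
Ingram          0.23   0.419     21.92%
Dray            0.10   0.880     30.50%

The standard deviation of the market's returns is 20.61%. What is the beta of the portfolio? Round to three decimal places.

β_Larkin = 0.463 × 44.29% / 20.61% = 0.9950
β_Brixley = 0.292 × 28.63% / 20.61% = 0.4056
β_Talbot = 0.691 × 43.52% / 20.61% = 1.4591
β_Ingram = 0.419 × 21.92% / 20.61% = 0.4456
β_Dray = 0.880 × 30.50% / 20.61% = 1.3023
β_P = Σ w_i β_i = 0.10×0.9950 + 0.15×0.4056 + 0.42×1.4591 + 0.23×0.4456 + 0.10×1.3023 = 1.0059

1.006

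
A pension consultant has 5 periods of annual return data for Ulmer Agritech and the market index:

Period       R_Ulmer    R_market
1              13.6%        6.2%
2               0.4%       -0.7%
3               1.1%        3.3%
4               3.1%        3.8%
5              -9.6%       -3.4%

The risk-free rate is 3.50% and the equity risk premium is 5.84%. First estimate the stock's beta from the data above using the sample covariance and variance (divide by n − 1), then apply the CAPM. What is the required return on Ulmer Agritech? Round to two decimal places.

Mean R_i = (13.6 + 0.4 + 1.1 + 3.1 − 9.6) / 5 = 1.7200%
Mean R_m = (6.2 − 0.7 + 3.3 + 3.8 − 3.4) / 5 = 1.8400%
Σ(R_i − R̄_i)(R_m − R̄_m) = 116.2660  ⇒  Cov = 116.2660 / 4 = 29.0665
Σ(R_m − R̄_m)² = 58.8920  ⇒  Var(R_m) = 58.8920 / 4 = 14.7230
β = Cov / Var(R_m) = 29.0665 / 14.7230 = 1.9742
E(R) = R_f + β × MRP = 3.50% + 1.9742 × 5.84% = 15.03%

15.03%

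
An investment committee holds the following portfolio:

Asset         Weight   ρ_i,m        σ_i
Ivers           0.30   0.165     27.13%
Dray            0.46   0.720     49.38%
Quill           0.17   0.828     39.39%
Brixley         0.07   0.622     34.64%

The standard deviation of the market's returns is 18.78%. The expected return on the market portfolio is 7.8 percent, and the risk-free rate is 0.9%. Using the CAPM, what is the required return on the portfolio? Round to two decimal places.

β_Ivers = 0.165 × 27.13% / 18.78% = 0.2384
β_Dray = 0.720 × 49.38% / 18.78% = 1.8932
β_Quill = 0.828 × 39.39% / 18.78% = 1.7367
β_Brixley = 0.622 × 34.64% / 18.78% = 1.1473
β_P = Σ w_i β_i = 0.30×0.2384 + 0.46×1.8932 + 0.17×1.7367 + 0.07×1.1473 = 1.3179
MRP = 7.8% − 0.9% = 6.90%
E(R_P) = R_f + β_P × MRP = 0.9% + 1.3179 × 6.9% = 9.99%

9.99%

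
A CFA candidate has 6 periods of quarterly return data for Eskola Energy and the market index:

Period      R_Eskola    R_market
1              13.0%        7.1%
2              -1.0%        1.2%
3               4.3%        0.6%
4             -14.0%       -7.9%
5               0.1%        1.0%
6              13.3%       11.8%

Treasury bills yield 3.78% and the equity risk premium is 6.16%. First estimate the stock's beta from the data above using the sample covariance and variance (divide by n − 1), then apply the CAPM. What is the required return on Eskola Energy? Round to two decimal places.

Mean R_i = (13.0 − 1.0 + 4.3 − 14.0 + 0.1 + 13.3) / 6 = 2.6167%
Mean R_m = (7.1 + 1.2 + 0.6 − 7.9 + 1.0 + 11.8) / 6 = 2.3000%
Σ(R_i − R̄_i)(R_m − R̄_m) = 325.2100  ⇒  Cov = 325.2100 / 5 = 65.0420
Σ(R_m − R̄_m)² = 223.1200  ⇒  Var(R_m) = 223.1200 / 5 = 44.6240
β = Cov / Var(R_m) = 65.0420 / 44.6240 = 1.4576
E(R) = R_f + β × MRP = 3.78% + 1.4576 × 6.16% = 12.76%

12.76%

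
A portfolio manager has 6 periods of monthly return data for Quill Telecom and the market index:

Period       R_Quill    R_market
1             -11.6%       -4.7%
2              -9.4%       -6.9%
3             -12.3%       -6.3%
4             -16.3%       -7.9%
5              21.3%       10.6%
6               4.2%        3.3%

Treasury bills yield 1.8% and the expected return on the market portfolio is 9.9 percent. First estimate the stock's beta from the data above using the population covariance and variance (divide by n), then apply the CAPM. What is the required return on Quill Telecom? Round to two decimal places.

17.24%

Mean R_i = (-11.6 − 9.4 − 12.3 − 16.3 + 21.3 + 4.2) / 6 = -4.0167%
Mean R_m = (-4.7 − 6.9 − 6.3 − 7.9 + 10.6 + 3.3) / 6 = -1.9833%
Σ(R_i − R̄_i)(R_m − R̄_m) = 517.4817  ⇒  Cov = 517.4817 / 6 = 86.2470
Σ(R_m − R̄_m)² = 271.4483  ⇒  Var(R_m) = 271.4483 / 6 = 45.2414
β = Cov / Var(R_m) = 86.2470 / 45.2414 = 1.9064
MRP = 9.9% − 1.8% = 8.10%
E(R) = R_f + β × MRP = 1.8% + 1.9064 × 8.1% = 17.24%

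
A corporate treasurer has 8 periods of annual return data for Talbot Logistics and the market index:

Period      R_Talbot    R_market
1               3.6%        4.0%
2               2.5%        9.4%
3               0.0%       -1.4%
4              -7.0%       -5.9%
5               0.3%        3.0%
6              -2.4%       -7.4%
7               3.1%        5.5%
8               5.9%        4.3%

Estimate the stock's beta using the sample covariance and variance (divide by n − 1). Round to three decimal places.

Mean R_i = (3.6 + 2.5 + 0.0 − 7.0 + 0.3 − 2.4 + 3.1 + 5.9) / 8 = 0.7500%
Mean R_m = (4.0 + 9.4 − 1.4 − 5.9 + 3.0 − 7.4 + 5.5 + 4.3) / 8 = 1.4375%
Σ(R_i − R̄_i)(R_m − R̄_m) = 131.6550  ⇒  Cov = 131.6550 / 7 = 18.8079
Σ(R_m − R̄_m)² = 237.0988  ⇒  Var(R_m) = 237.0988 / 7 = 33.8713
β = Cov / Var(R_m) = 18.8079 / 33.8713 = 0.5553

0.555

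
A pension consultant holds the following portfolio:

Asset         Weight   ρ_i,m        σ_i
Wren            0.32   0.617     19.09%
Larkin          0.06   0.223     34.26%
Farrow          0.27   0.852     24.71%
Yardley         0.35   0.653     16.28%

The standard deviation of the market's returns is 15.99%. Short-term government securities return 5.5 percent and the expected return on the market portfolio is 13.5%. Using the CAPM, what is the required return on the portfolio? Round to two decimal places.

12.32%

β_Wren = 0.617 × 19.09% / 15.99% = 0.7366
β_Larkin = 0.223 × 34.26% / 15.99% = 0.4778
β_Farrow = 0.852 × 24.71% / 15.99% = 1.3166
β_Yardley = 0.653 × 16.28% / 15.99% = 0.6648
β_P = Σ w_i β_i = 0.32×0.7366 + 0.06×0.4778 + 0.27×1.3166 + 0.35×0.6648 = 0.8525
MRP = 13.5% − 5.5% = 8.00%
E(R_P) = R_f + β_P × MRP = 5.5% + 0.8525 × 8.0% = 12.32%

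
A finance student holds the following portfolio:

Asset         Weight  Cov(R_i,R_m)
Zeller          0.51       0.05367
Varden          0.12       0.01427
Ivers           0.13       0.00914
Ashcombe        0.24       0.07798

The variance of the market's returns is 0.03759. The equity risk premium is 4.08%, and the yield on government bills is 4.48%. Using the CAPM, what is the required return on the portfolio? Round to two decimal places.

β_Zeller = 0.05367 / 0.03759 = 1.4278
β_Varden = 0.01427 / 0.03759 = 0.3796
β_Ivers = 0.00914 / 0.03759 = 0.2431
β_Ashcombe = 0.07798 / 0.03759 = 2.0745
β_P = Σ w_i β_i = 0.51×1.4278 + 0.12×0.3796 + 0.13×0.2431 + 0.24×2.0745 = 1.3032
E(R_P) = R_f + β_P × MRP = 4.48% + 1.3032 × 4.08% = 9.80%

9.80%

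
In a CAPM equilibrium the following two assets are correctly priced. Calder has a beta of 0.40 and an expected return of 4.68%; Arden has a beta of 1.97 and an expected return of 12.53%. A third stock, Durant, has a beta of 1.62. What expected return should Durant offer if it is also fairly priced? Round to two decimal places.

10.78%

MRP (SML slope) = (12.53% − 4.68%) / (1.97 − 0.40) = 7.85% / 1.57 = 5.0000%
R_f (intercept) = 4.68% − 0.40 × 5.0000% = 2.6800%
E(R_Durant) = R_f + β × MRP = 2.6800% + 1.62 × 5.0000% = 10.78%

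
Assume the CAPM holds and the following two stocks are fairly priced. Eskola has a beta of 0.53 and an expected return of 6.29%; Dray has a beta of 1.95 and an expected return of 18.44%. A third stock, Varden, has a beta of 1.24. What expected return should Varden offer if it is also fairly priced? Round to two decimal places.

12.37%

MRP (SML slope) = (18.44% − 6.29%) / (1.95 − 0.53) = 12.15% / 1.42 = 8.5563%
R_f (intercept) = 6.29% − 0.53 × 8.5563% = 1.7552%
E(R_Varden) = R_f + β × MRP = 1.7552% + 1.24 × 8.5563% = 12.37%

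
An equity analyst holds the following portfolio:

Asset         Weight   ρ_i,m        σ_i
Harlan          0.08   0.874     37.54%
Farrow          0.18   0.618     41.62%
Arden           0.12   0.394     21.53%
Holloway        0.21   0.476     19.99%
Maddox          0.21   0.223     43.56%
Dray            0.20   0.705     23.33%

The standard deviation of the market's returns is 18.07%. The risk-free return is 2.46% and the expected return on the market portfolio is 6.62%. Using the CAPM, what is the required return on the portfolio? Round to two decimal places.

β_Harlan = 0.874 × 37.54% / 18.07% = 1.8157
β_Farrow = 0.618 × 41.62% / 18.07% = 1.4234
β_Arden = 0.394 × 21.53% / 18.07% = 0.4694
β_Holloway = 0.476 × 19.99% / 18.07% = 0.5266
β_Maddox = 0.223 × 43.56% / 18.07% = 0.5376
β_Dray = 0.705 × 23.33% / 18.07% = 0.9102
β_P = Σ w_i β_i = 0.08×1.8157 + 0.18×1.4234 + 0.12×0.4694 + 0.21×0.5266 + 0.21×0.5376 + 0.20×0.9102 = 0.8633
MRP = 6.62% − 2.46% = 4.16%
E(R_P) = R_f + β_P × MRP = 2.46% + 0.8633 × 4.16% = 6.05%

6.05%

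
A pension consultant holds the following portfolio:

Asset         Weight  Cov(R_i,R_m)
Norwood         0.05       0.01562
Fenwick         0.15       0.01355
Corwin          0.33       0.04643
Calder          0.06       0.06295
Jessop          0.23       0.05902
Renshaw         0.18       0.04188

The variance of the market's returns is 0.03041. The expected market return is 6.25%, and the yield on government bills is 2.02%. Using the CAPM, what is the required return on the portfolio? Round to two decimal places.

β_Norwood = 0.01562 / 0.03041 = 0.5136
β_Fenwick = 0.01355 / 0.03041 = 0.4456
β_Corwin = 0.04643 / 0.03041 = 1.5268
β_Calder = 0.06295 / 0.03041 = 2.0700
β_Jessop = 0.05902 / 0.03041 = 1.9408
β_Renshaw = 0.04188 / 0.03041 = 1.3772
β_P = Σ w_i β_i = 0.05×0.5136 + 0.15×0.4456 + 0.33×1.5268 + 0.06×2.0700 + 0.23×1.9408 + 0.18×1.3772 = 1.4148
MRP = 6.25% − 2.02% = 4.23%
E(R_P) = R_f + β_P × MRP = 2.02% + 1.4148 × 4.23% = 8.00%

8.00%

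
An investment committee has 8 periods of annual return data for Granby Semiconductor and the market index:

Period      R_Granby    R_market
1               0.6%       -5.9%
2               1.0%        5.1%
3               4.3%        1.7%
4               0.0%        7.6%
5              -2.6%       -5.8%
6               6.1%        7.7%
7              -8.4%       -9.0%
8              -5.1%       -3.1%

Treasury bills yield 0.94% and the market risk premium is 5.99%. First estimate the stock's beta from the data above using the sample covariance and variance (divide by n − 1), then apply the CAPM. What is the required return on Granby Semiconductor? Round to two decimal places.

4.11%

Mean R_i = (0.6 + 1.0 + 4.3 + 0.0 − 2.6 + 6.1 − 8.4 − 5.1) / 8 = -0.5125%
Mean R_m = (-5.9 + 5.1 + 1.7 + 7.6 − 5.8 + 7.7 − 9.0 − 3.1) / 8 = -0.2125%
Σ(R_i − R̄_i)(R_m − R̄_m) = 161.4588  ⇒  Cov = 161.4588 / 7 = 23.0655
Σ(R_m − R̄_m)² = 304.6488  ⇒  Var(R_m) = 304.6488 / 7 = 43.5213
β = Cov / Var(R_m) = 23.0655 / 43.5213 = 0.5300
E(R) = R_f + β × MRP = 0.94% + 0.5300 × 5.99% = 4.11%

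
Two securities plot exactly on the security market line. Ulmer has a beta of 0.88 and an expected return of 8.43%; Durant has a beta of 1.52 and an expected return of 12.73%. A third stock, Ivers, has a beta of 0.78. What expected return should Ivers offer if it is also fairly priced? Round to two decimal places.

MRP (SML slope) = (12.73% − 8.43%) / (1.52 − 0.88) = 4.30% / 0.64 = 6.7188%
R_f (intercept) = 8.43% − 0.88 × 6.7188% = 2.5175%
E(R_Ivers) = R_f + β × MRP = 2.5175% + 0.78 × 6.7188% = 7.76%

7.76%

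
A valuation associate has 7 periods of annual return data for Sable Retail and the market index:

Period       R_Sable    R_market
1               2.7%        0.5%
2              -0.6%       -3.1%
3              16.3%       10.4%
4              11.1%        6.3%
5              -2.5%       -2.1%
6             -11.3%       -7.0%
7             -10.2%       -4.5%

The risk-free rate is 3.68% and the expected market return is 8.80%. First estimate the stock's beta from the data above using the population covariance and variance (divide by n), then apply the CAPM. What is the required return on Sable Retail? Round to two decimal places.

11.92%

Mean R_i = (2.7 − 0.6 + 16.3 + 11.1 − 2.5 − 11.3 − 10.2) / 7 = 0.7857%
Mean R_m = (0.5 − 3.1 + 10.4 + 6.3 − 2.1 − 7.0 − 4.5) / 7 = 0.0714%
Σ(R_i − R̄_i)(R_m − R̄_m) = 372.5171  ⇒  Cov = 372.5171 / 7 = 53.2167
Σ(R_m − R̄_m)² = 231.3343  ⇒  Var(R_m) = 231.3343 / 7 = 33.0478
β = Cov / Var(R_m) = 53.2167 / 33.0478 = 1.6103
MRP = 8.80% − 3.68% = 5.12%
E(R) = R_f + β × MRP = 3.68% + 1.6103 × 5.12% = 11.92%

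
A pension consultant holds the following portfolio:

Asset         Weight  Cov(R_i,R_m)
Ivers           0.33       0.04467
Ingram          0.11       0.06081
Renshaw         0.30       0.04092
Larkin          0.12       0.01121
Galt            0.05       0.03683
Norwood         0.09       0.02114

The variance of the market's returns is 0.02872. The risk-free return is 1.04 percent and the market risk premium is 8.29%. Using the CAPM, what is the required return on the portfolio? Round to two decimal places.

12.24%

β_Ivers = 0.04467 / 0.02872 = 1.5554
β_Ingram = 0.06081 / 0.02872 = 2.1173
β_Renshaw = 0.04092 / 0.02872 = 1.4248
β_Larkin = 0.01121 / 0.02872 = 0.3903
β_Galt = 0.03683 / 0.02872 = 1.2824
β_Norwood = 0.02114 / 0.02872 = 0.7361
β_P = Σ w_i β_i = 0.33×1.5554 + 0.11×2.1173 + 0.30×1.4248 + 0.12×0.3903 + 0.05×1.2824 + 0.09×0.7361 = 1.3508
E(R_P) = R_f + β_P × MRP = 1.04% + 1.3508 × 8.29% = 12.24%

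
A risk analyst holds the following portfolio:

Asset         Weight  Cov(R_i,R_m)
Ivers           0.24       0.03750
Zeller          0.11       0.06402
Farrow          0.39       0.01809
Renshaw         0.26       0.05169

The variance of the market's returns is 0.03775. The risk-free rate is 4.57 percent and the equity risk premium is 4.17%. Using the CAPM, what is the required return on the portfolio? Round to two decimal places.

β_Ivers = 0.03750 / 0.03775 = 0.9934
β_Zeller = 0.06402 / 0.03775 = 1.6959
β_Farrow = 0.01809 / 0.03775 = 0.4792
β_Renshaw = 0.05169 / 0.03775 = 1.3693
β_P = Σ w_i β_i = 0.24×0.9934 + 0.11×1.6959 + 0.39×0.4792 + 0.26×1.3693 = 0.9679
E(R_P) = R_f + β_P × MRP = 4.57% + 0.9679 × 4.17% = 8.61%

8.61%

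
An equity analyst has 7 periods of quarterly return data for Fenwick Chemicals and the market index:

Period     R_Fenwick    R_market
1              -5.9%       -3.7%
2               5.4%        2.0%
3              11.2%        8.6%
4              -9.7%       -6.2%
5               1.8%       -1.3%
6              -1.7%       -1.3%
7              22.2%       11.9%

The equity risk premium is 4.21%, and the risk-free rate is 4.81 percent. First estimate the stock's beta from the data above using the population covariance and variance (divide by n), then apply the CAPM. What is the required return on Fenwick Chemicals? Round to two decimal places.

11.59%

Mean R_i = (-5.9 + 5.4 + 11.2 − 9.7 + 1.8 − 1.7 + 22.2) / 7 = 3.3286%
Mean R_m = (-3.7 + 2.0 + 8.6 − 6.2 − 1.3 − 1.3 + 11.9) / 7 = 1.4286%
Σ(R_i − R̄_i)(R_m − R̄_m) = 419.8543  ⇒  Cov = 419.8543 / 7 = 59.9792
Σ(R_m − R̄_m)² = 260.7943  ⇒  Var(R_m) = 260.7943 / 7 = 37.2563
β = Cov / Var(R_m) = 59.9792 / 37.2563 = 1.6099
E(R) = R_f + β × MRP = 4.81% + 1.6099 × 4.21% = 11.59%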